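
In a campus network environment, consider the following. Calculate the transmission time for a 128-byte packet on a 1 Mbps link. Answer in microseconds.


Given: packet = 128 bytes, bandwidth = 1 Mbps
Packet in bits = 128 * 8 = 1024 bits
Bandwidth = 1 * 10^6 = 1000000 bps
Time = 1024 / 1000000 seconds
Time in us = 1024 * 10^6 / 1000000 = 1024

1024


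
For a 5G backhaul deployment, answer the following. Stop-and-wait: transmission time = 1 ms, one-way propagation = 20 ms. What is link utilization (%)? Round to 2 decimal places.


Given: Ttrans = 1 ms, Tprop = 20 ms
RTT = 2 * Tprop = 2 * 20 = 40 ms
U = Ttrans / (Ttrans + RTT)
U = 1 / (1 + 40)
U = 1 / 41 = 0.02439
U% = 2.44%

2.44


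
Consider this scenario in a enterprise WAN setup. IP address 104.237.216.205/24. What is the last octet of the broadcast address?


Given: IP = 104.237.216.205, prefix = /24
Host bits = 32 - 24 = 8
Network last octet = 205 AND mask = 0
Host part size = 2^8 - 1 = 255
Broadcast last octet = 0 OR 255 = 255

255


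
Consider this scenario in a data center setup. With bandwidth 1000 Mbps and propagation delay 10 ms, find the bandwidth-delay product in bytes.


Given: bandwidth = 1000 Mbps, delay = 10 ms
BDP in bits = 1000 * 10^6 * 10 / 1000
BDP in bits = 10000000
BDP in bytes = 10000000 / 8 = 1250000

1250000


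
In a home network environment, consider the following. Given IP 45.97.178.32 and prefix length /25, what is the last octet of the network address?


Given: IP = 45.97.178.32, prefix = /25
Subnet mask = 255.255.255.128
Last octet of IP: 32
Last octet of mask: 128
Network last octet = 32 AND 128 = 0

0


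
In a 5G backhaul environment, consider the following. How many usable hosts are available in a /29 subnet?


Given: subnet mask /29
Host bits = 32 - 29 = 3
Total addresses = 2^3 = 8
Usable hosts = 8 - 2 (network + broadcast) = 6

6


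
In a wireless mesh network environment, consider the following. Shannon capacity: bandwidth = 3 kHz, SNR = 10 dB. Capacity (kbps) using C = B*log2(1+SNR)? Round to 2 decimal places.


Given: B = 3 kHz, SNR = 10 dB
SNR linear = 10^(10/10) = 10
1 + SNR = 11
log2(11) = 3.4594316186
C = 3 * 1000 * 3.4594316186 = 10378.2949 bps
C = 10.378295 kbps -> 10.38 kbps (2 dp)

10.38


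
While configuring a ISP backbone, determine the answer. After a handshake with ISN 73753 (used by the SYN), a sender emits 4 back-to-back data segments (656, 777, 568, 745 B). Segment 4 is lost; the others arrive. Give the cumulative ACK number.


SYN uses sequence number 73753; first data byte = ISN + 1 = 73754.
Segment 1: SEQ = 73754, len = 656 B, covers [73754, 74409]
Segment 2: SEQ = 74410, len = 777 B, covers [74410, 75186]
Segment 3: SEQ = 75187, len = 568 B, covers [75187, 75754]
Segment 4: SEQ = 75755, len = 745 B, covers [75755, 76499] [LOST]
In-order data received: bytes [73754, 75754] (segments 1..3).
Segment 4 missing -> gap begins at byte 75755.
Cumulative ACK = next expected in-order byte = 73754 + 656 + 777 + 568 = 75755

75755


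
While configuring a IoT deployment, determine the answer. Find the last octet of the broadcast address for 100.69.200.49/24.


Given: IP = 100.69.200.49, prefix = /24
Host bits = 32 - 24 = 8
Network last octet = 49 AND mask = 0
Host part size = 2^8 - 1 = 255
Broadcast last octet = 0 OR 255 = 255

255


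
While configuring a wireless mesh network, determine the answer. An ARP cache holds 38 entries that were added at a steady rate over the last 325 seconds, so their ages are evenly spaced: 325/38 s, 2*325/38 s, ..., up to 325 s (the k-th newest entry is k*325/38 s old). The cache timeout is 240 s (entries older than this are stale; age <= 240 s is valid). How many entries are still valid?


Ages are k * 325/38 s for k = 1..38 (spacing = 8.5526 s).
Entry k is valid iff k * 325/38 <= 240 iff k <= 38 * 240 / 325 = 28.0615
n_valid = floor(28.0615) = 28
(n_stale = 38 - 28 = 10)

28


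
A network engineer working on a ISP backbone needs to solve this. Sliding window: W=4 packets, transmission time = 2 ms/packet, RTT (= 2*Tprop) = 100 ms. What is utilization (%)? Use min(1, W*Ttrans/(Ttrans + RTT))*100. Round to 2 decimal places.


Given: W = 4, Ttrans = 2 ms, RTT = 100 ms (= 2 * Tprop, Tprop = 50 ms)
Cycle time = Ttrans + RTT = 2 + 100 = 102 ms (first packet sent until its ACK returns)
W * Ttrans = 4 * 2 = 8 ms of sending per cycle
W * Ttrans / (Ttrans + RTT) = 8 / 102 = 0.078431
U = min(1, 0.078431) = 0.078431
U% = 7.84%

7.84


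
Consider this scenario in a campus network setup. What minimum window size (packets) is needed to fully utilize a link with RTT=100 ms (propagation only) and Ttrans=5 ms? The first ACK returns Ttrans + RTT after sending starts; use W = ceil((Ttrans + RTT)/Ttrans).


Given: Ttrans = 5 ms, RTT = 100 ms (= 2 * Tprop, Tprop = 50 ms)
Time until first ACK returns = Ttrans + RTT = 5 + 100 = 105 ms
Need W * Ttrans >= Ttrans + RTT  ->  W >= (Ttrans + RTT) / Ttrans
(Ttrans + RTT) / Ttrans = 105 / 5 = 21
W_min = ceil(21) = 21

21


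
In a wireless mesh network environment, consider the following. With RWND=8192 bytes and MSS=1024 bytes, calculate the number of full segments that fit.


Given: RWND = 8192 bytes, MSS = 1024 bytes
Full segments = floor(RWND / MSS)
Full segments = floor(8192 / 1024)
Full segments = floor(8.0) = 8

8


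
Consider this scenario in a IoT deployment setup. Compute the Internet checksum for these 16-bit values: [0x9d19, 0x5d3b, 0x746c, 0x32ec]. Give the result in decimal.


Given words: [0x9d19, 0x5d3b, 0x746c, 0x32ec]
Step 1: Sum all words
Raw sum = 40217 + 23867 + 29804 + 13036 = 106924
Step 2: Fold carry: (41388 + 1) = 41389
One's complement = ~41389 & 0xFFFF = 24146

24146


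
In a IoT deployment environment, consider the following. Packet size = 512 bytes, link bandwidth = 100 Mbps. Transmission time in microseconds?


Given: packet = 512 bytes, bandwidth = 100 Mbps
Packet in bits = 512 * 8 = 4096 bits
Bandwidth = 100 * 10^6 = 100000000 bps
Time = 4096 / 100000000 seconds
Time in us = 4096 * 10^6 / 100000000 = 40.96

40.96


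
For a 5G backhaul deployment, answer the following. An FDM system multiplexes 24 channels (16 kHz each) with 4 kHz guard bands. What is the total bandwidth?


Given: 24 channels, 16 kHz each, guard = 4 kHz
Channel bandwidth = 24 * 16 = 384 kHz
Guard bands = 23 gaps * 4 kHz = 92 kHz
Total = 384 + 92 = 476 kHz

476


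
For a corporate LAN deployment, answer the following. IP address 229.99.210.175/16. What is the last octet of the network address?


Given: IP = 229.99.210.175, prefix = /16
Subnet mask = 255.255.0.0
Last octet of IP: 175
Last octet of mask: 0
Network last octet = 175 AND 0 = 0

0


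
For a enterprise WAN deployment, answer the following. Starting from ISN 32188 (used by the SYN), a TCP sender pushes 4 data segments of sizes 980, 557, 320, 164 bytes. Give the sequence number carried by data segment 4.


The SYN occupies sequence number ISN = 32188, so the first data byte is ISN + 1 = 32189.
SEQ of data segment i = (ISN + 1) + sum of payload sizes of segments 1..i-1.
Segment 1: SEQ = 32189, payload = 980 bytes
Segment 2: SEQ = 33169, payload = 557 bytes
Segment 3: SEQ = 33726, payload = 320 bytes
Segment 4: SEQ = 34046, payload = 164 bytes
SEQ of segment 4 = 32189 + 980 + 557 + 320 = 34046

34046


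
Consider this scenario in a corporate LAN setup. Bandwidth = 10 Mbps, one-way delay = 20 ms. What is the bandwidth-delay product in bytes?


Given: bandwidth = 10 Mbps, delay = 20 ms
BDP in bits = 10 * 10^6 * 20 / 1000
BDP in bits = 200000
BDP in bytes = 200000 / 8 = 25000

25000


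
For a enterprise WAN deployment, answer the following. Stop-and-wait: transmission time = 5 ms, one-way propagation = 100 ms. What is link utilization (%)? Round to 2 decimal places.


Given: Ttrans = 5 ms, Tprop = 100 ms
RTT = 2 * Tprop = 2 * 100 = 200 ms
U = Ttrans / (Ttrans + RTT)
U = 5 / (5 + 200)
U = 5 / 205 = 0.02439
U% = 2.44%

2.44


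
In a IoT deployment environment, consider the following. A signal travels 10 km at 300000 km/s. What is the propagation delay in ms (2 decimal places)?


Given: distance = 10 km, speed = 300000 km/s
Delay = distance / speed = 10 / 300000 seconds
Delay in ms = 10 * 1000 / 300000
Delay = 0.0333 ms
Rounded to 2 dp = 0.03 ms

0.03


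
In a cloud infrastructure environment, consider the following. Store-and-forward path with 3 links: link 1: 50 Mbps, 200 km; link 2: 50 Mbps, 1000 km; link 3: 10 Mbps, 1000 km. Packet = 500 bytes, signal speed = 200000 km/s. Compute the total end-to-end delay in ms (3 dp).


Packet = 500 bytes = 4000 bits. Store-and-forward: sum (t_trans + t_prop) per link.
Link 1: t_trans = 4000/(50*10^6) s = 0.0800 ms; t_prop = 200/200000 s = 1.0000 ms; subtotal = 1.0800 ms
Link 2: t_trans = 4000/(50*10^6) s = 0.0800 ms; t_prop = 1000/200000 s = 5.0000 ms; subtotal = 5.0800 ms
Link 3: t_trans = 4000/(10*10^6) s = 0.4000 ms; t_prop = 1000/200000 s = 5.0000 ms; subtotal = 5.4000 ms
End-to-end = 1.0800 + 5.0800 + 5.4000 = 11.5600 ms -> 11.560 ms (3 dp)

11.560


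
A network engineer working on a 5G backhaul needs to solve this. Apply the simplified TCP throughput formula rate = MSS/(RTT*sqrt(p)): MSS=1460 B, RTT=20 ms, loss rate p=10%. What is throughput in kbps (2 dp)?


Given: MSS = 1460 bytes, RTT = 20 ms, loss = 10%
RTT in seconds = 20 / 1000 = 0.02
Loss rate = 10% = 0.1
sqrt(loss) = sqrt(0.1) = 0.316227766017
Throughput (bytes/s) = 1460 / (0.02 * 0.316227766017) = 230846.2692
Throughput (kbps) = 230846.2692 * 8 / 1000 = 1846.770154 -> 1846.77 kbps (2 dp)

1846.77


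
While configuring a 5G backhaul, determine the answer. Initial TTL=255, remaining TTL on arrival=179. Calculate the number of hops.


Given: initial TTL = 255, received TTL = 179
Hops = initial TTL - received TTL
Hops = 255 - 179 = 76

76


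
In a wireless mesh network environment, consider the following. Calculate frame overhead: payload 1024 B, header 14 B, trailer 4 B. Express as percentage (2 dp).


Given: payload = 1024 B, header = 14 B, trailer = 4 B
Overhead bytes = header + trailer = 14 + 4 = 18
Total frame = payload + overhead = 1024 + 18 = 1042
Overhead % = 18 / 1042 * 100 = 1.7274% -> 1.73% (2 dp)

1.73


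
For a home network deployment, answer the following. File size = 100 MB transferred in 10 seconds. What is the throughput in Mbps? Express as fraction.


Given: file = 100 MB, time = 10 s
File in Mb = 100 * 8 = 800 Mb
Throughput = 800 / 10 Mbps
Throughput = 80 Mbps

80


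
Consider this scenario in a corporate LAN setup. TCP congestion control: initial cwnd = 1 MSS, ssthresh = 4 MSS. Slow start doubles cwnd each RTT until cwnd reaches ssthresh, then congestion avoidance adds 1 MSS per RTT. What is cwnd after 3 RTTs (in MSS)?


RTT 0: cwnd = 1 MSS (initial)
RTT 1: cwnd = 2 MSS (slow start, doubled)
RTT 2: cwnd = 4 MSS (slow start, doubled)
RTT 3: cwnd = 5 MSS (congestion avoidance, +1)

5


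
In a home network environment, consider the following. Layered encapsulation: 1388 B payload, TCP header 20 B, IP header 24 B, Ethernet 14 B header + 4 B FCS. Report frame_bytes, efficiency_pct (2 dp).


TCP segment = 1388 + 20 = 1408 B
IP packet = 1408 + 24 = 1432 B
Ethernet frame = 1432 + 14 + 4 = 1450 B
Efficiency = app / frame = 1388 / 1450 = 0.957241 = 95.7241% -> 95.72% (2 dp)

1450, 95.72


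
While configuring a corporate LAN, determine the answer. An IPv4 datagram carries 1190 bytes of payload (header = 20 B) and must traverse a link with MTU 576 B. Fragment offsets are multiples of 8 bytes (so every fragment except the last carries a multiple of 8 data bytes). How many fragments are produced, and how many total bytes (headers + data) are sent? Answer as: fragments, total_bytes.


Max data per non-final fragment = floor((MTU - header)/8)*8 = floor((576 - 20)/8)*8 = floor(556/8)*8 = 552 B
Final fragment needs no 8-byte alignment: it can carry up to MTU - header = 556 B
Non-final fragments needed = ceil((payload - 556) / 552) = ceil(634/552) = ceil(1.1486) = 2
Number of fragments = 2 + 1 = 3
Fragment sizes (data): 2 * 552 B + 86 B (last, 86 <= 556 OK)
Total bytes sent = payload + n_frags * header = 1190 + 3*20 = 1190 + 60 = 1250 B

3, 1250


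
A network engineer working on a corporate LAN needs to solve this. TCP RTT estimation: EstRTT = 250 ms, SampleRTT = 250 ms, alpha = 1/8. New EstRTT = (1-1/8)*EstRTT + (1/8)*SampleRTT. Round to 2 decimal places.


Given: EstRTT = 250 ms, SampleRTT = 250 ms, alpha = 1/8
New EstRTT = (1 - alpha) * EstRTT + alpha * SampleRTT
(7/8) * 250 = 218.75
(1/8) * 250 = 31.25
New EstRTT = 218.75 + 31.25 = 250 ms -> 250.00 ms (2 dp)

250.00


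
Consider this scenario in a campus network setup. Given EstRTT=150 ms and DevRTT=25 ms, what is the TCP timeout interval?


Given: EstRTT = 150 ms, DevRTT = 25 ms
Timeout = EstRTT + 4 * DevRTT
4 * DevRTT = 4 * 25 = 100
Timeout = 150 + 100 = 250 ms

250


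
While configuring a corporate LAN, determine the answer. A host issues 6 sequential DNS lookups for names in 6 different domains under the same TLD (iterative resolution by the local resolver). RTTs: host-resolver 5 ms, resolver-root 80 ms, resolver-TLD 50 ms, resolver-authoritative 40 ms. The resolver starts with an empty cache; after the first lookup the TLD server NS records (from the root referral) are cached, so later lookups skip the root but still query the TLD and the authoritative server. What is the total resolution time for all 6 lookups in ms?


Lookup 1 (cold cache): local + root + TLD + auth = 5 + 80 + 50 + 40 = 175 ms
Lookups 2..6 (TLD NS cached -> skip root; new domain -> still ask TLD and auth): local + TLD + auth = 5 + 50 + 40 = 95 ms each
Remaining 5 lookups: 5 * 95 = 475 ms
Total = 175 + 475 = 650 ms

650


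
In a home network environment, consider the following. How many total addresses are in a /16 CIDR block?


Given: CIDR prefix /16
Host bits = 32 - 16 = 16
Total addresses = 2^16 = 65536

65536


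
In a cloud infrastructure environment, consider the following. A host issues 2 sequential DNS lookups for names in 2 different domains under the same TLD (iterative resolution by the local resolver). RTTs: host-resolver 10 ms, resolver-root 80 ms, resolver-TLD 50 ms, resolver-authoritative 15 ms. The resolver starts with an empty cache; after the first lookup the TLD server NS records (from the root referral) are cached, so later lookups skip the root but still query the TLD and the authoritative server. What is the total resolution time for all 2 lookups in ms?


Lookup 1 (cold cache): local + root + TLD + auth = 10 + 80 + 50 + 15 = 155 ms
Lookups 2..2 (TLD NS cached -> skip root; new domain -> still ask TLD and auth): local + TLD + auth = 10 + 50 + 15 = 75 ms each
Remaining 1 lookups: 1 * 75 = 75 ms
Total = 155 + 75 = 230 ms

230


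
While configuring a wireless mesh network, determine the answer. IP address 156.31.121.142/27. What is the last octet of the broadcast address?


Given: IP = 156.31.121.142, prefix = /27
Host bits = 32 - 27 = 5
Network last octet = 142 AND mask = 128
Host part size = 2^5 - 1 = 31
Broadcast last octet = 128 OR 31 = 159

159


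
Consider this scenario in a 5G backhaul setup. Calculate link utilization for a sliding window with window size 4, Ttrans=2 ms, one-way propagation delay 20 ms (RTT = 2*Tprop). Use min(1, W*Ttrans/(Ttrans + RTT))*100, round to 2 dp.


Given: W = 4, Ttrans = 2 ms, RTT = 40 ms (= 2 * Tprop, Tprop = 20 ms)
Cycle time = Ttrans + RTT = 2 + 40 = 42 ms (first packet sent until its ACK returns)
W * Ttrans = 4 * 2 = 8 ms of sending per cycle
W * Ttrans / (Ttrans + RTT) = 8 / 42 = 0.190476
U = min(1, 0.190476) = 0.190476
U% = 19.05%

19.05


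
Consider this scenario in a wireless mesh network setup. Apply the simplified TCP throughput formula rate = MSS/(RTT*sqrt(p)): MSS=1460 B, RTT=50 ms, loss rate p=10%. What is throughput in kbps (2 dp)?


Given: MSS = 1460 bytes, RTT = 50 ms, loss = 10%
RTT in seconds = 50 / 1000 = 0.05
Loss rate = 10% = 0.1
sqrt(loss) = sqrt(0.1) = 0.316227766017
Throughput (bytes/s) = 1460 / (0.05 * 0.316227766017) = 92338.5077
Throughput (kbps) = 92338.5077 * 8 / 1000 = 738.708061 -> 738.71 kbps (2 dp)

738.71


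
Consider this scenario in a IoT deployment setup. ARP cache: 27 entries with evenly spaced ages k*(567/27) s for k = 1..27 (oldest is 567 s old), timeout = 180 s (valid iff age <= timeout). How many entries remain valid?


Ages are k * 567/27 s for k = 1..27 (spacing = 21.0000 s).
Entry k is valid iff k * 567/27 <= 180 iff k <= 27 * 180 / 567 = 8.5714
n_valid = floor(8.5714) = 8
(n_stale = 27 - 8 = 19)

8


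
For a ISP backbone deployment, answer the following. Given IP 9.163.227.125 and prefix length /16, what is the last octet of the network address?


Given: IP = 9.163.227.125, prefix = /16
Subnet mask = 255.255.0.0
Last octet of IP: 125
Last octet of mask: 0
Network last octet = 125 AND 0 = 0

0


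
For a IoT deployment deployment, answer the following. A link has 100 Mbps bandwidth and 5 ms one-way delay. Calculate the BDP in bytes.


Given: bandwidth = 100 Mbps, delay = 5 ms
BDP in bits = 100 * 10^6 * 5 / 1000
BDP in bits = 500000
BDP in bytes = 500000 / 8 = 62500

62500


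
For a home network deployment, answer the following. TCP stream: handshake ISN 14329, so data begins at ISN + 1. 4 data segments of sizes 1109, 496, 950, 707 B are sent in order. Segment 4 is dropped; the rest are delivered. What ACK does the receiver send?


SYN uses sequence number 14329; first data byte = ISN + 1 = 14330.
Segment 1: SEQ = 14330, len = 1109 B, covers [14330, 15438]
Segment 2: SEQ = 15439, len = 496 B, covers [15439, 15934]
Segment 3: SEQ = 15935, len = 950 B, covers [15935, 16884]
Segment 4: SEQ = 16885, len = 707 B, covers [16885, 17591] [LOST]
In-order data received: bytes [14330, 16884] (segments 1..3).
Segment 4 missing -> gap begins at byte 16885.
Cumulative ACK = next expected in-order byte = 14330 + 1109 + 496 + 950 = 16885

16885


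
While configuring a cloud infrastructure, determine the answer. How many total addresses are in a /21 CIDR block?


Given: CIDR prefix /21
Host bits = 32 - 21 = 11
Total addresses = 2^11 = 2048

2048


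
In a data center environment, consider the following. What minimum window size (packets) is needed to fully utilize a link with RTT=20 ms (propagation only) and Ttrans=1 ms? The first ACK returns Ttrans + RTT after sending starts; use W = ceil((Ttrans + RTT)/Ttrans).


Given: Ttrans = 1 ms, RTT = 20 ms (= 2 * Tprop, Tprop = 10 ms)
Time until first ACK returns = Ttrans + RTT = 1 + 20 = 21 ms
Need W * Ttrans >= Ttrans + RTT  ->  W >= (Ttrans + RTT) / Ttrans
(Ttrans + RTT) / Ttrans = 21 / 1 = 21
W_min = ceil(21) = 21

21


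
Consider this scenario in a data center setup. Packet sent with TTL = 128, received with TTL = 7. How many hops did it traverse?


Given: initial TTL = 128, received TTL = 7
Hops = initial TTL - received TTL
Hops = 128 - 7 = 121

121


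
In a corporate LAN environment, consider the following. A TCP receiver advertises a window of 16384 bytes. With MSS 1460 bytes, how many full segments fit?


Given: RWND = 16384 bytes, MSS = 1460 bytes
Full segments = floor(RWND / MSS)
Full segments = floor(16384 / 1460)
Full segments = floor(11.2219) = 11

11


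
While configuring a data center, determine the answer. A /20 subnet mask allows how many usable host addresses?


Given: subnet mask /20
Host bits = 32 - 20 = 12
Total addresses = 2^12 = 4096
Usable hosts = 4096 - 2 (network + broadcast) = 4094

4094


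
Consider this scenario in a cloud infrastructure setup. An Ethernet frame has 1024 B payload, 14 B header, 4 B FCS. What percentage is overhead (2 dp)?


Given: payload = 1024 B, header = 14 B, trailer = 4 B
Overhead bytes = header + trailer = 14 + 4 = 18
Total frame = payload + overhead = 1024 + 18 = 1042
Overhead % = 18 / 1042 * 100 = 1.7274% -> 1.73% (2 dp)

1.73


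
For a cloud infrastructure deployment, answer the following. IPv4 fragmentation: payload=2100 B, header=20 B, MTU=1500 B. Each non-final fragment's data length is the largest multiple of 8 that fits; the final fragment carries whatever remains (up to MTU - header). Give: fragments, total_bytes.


Max data per non-final fragment = floor((MTU - header)/8)*8 = floor((1500 - 20)/8)*8 = floor(1480/8)*8 = 1480 B
Final fragment needs no 8-byte alignment: it can carry up to MTU - header = 1480 B
Non-final fragments needed = ceil((payload - 1480) / 1480) = ceil(620/1480) = ceil(0.4189) = 1
Number of fragments = 1 + 1 = 2
Fragment sizes (data): 1 * 1480 B + 620 B (last, 620 <= 1480 OK)
Total bytes sent = payload + n_frags * header = 2100 + 2*20 = 2100 + 40 = 2140 B

2, 2140


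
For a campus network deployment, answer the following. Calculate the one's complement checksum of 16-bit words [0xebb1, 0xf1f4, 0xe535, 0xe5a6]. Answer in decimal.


Given words: [0xebb1, 0xf1f4, 0xe535, 0xe5a6]
Step 1: Sum all words
Raw sum = 60337 + 61940 + 58677 + 58790 = 239744
Step 2: Fold carry: (43136 + 3) = 43139
One's complement = ~43139 & 0xFFFF = 22396

22396


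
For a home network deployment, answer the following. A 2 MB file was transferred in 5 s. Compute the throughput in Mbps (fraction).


Given: file = 2 MB, time = 5 s
File in Mb = 2 * 8 = 16 Mb
Throughput = 16 / 5 Mbps
Throughput = 16/5 Mbps

16/5


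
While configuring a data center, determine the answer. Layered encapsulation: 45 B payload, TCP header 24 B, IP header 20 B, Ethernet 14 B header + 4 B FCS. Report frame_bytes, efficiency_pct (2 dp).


TCP segment = 45 + 24 = 69 B
IP packet = 69 + 20 = 89 B
Ethernet frame = 89 + 14 + 4 = 107 B
Efficiency = app / frame = 45 / 107 = 0.420561 = 42.0561% -> 42.06% (2 dp)

107, 42.06


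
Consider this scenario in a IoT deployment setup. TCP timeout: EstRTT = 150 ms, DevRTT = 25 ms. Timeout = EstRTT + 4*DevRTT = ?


Given: EstRTT = 150 ms, DevRTT = 25 ms
Timeout = EstRTT + 4 * DevRTT
4 * DevRTT = 4 * 25 = 100
Timeout = 150 + 100 = 250 ms

250


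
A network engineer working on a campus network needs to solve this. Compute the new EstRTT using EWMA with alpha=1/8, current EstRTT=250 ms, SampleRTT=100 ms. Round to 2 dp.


Given: EstRTT = 250 ms, SampleRTT = 100 ms, alpha = 1/8
New EstRTT = (1 - alpha) * EstRTT + alpha * SampleRTT
(7/8) * 250 = 218.75
(1/8) * 100 = 12.5
New EstRTT = 218.75 + 12.5 = 231.25 ms -> 231.25 ms (2 dp)

231.25


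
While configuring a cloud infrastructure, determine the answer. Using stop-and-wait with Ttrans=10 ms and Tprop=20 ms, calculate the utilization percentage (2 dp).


Given: Ttrans = 10 ms, Tprop = 20 ms
RTT = 2 * Tprop = 2 * 20 = 40 ms
U = Ttrans / (Ttrans + RTT)
U = 10 / (10 + 40)
U = 10 / 50 = 0.2
U% = 20.00%

20.00


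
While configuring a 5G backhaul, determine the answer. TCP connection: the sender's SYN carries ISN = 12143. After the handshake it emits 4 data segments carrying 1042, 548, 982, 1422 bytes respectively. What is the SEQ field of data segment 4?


The SYN occupies sequence number ISN = 12143, so the first data byte is ISN + 1 = 12144.
SEQ of data segment i = (ISN + 1) + sum of payload sizes of segments 1..i-1.
Segment 1: SEQ = 12144, payload = 1042 bytes
Segment 2: SEQ = 13186, payload = 548 bytes
Segment 3: SEQ = 13734, payload = 982 bytes
Segment 4: SEQ = 14716, payload = 1422 bytes
SEQ of segment 4 = 12144 + 1042 + 548 + 982 = 14716

14716


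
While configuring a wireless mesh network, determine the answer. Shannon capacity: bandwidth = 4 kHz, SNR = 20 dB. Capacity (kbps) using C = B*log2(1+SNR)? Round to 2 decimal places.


Given: B = 4 kHz, SNR = 20 dB
SNR linear = 10^(20/10) = 100
1 + SNR = 101
log2(101) = 6.6582114828
C = 4 * 1000 * 6.6582114828 = 26632.8459 bps
C = 26.632846 kbps -> 26.63 kbps (2 dp)

26.63


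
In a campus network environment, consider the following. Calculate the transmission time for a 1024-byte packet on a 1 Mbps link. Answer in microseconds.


Given: packet = 1024 bytes, bandwidth = 1 Mbps
Packet in bits = 1024 * 8 = 8192 bits
Bandwidth = 1 * 10^6 = 1000000 bps
Time = 8192 / 1000000 seconds
Time in us = 8192 * 10^6 / 1000000 = 8192

8192


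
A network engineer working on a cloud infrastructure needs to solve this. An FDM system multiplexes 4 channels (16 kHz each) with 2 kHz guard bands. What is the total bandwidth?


Given: 4 channels, 16 kHz each, guard = 2 kHz
Channel bandwidth = 4 * 16 = 64 kHz
Guard bands = 3 gaps * 2 kHz = 6 kHz
Total = 64 + 6 = 70 kHz

70


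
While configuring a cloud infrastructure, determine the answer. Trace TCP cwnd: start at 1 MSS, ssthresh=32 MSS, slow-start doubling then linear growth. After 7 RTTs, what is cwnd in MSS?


RTT 0: cwnd = 1 MSS (initial)
RTT 1: cwnd = 2 MSS (slow start, doubled)
RTT 2: cwnd = 4 MSS (slow start, doubled)
RTT 3: cwnd = 8 MSS (slow start, doubled)
RTT 4: cwnd = 16 MSS (slow start, doubled)
RTT 5: cwnd = 32 MSS (slow start, doubled)
RTT 6: cwnd = 33 MSS (congestion avoidance, +1)
RTT 7: cwnd = 34 MSS (congestion avoidance, +1)

34


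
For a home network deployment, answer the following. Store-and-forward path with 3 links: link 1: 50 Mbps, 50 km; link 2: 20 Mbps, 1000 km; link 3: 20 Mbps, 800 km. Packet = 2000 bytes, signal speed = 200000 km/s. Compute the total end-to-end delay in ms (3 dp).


Packet = 2000 bytes = 16000 bits. Store-and-forward: sum (t_trans + t_prop) per link.
Link 1: t_trans = 16000/(50*10^6) s = 0.3200 ms; t_prop = 50/200000 s = 0.2500 ms; subtotal = 0.5700 ms
Link 2: t_trans = 16000/(20*10^6) s = 0.8000 ms; t_prop = 1000/200000 s = 5.0000 ms; subtotal = 5.8000 ms
Link 3: t_trans = 16000/(20*10^6) s = 0.8000 ms; t_prop = 800/200000 s = 4.0000 ms; subtotal = 4.8000 ms
End-to-end = 0.5700 + 5.8000 + 4.8000 = 11.1700 ms -> 11.170 ms (3 dp)

11.170


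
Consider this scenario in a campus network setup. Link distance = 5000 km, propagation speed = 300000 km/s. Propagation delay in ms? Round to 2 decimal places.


Given: distance = 5000 km, speed = 300000 km/s
Delay = distance / speed = 5000 / 300000 seconds
Delay in ms = 5000 * 1000 / 300000
Delay = 16.6667 ms
Rounded to 2 dp = 16.67 ms

16.67


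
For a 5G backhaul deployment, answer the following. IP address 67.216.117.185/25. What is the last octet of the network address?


Given: IP = 67.216.117.185, prefix = /25
Subnet mask = 255.255.255.128
Last octet of IP: 185
Last octet of mask: 128
Network last octet = 185 AND 128 = 128

128


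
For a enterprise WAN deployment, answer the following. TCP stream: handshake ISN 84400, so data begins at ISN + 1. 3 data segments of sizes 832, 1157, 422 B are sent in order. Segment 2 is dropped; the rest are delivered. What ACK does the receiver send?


SYN uses sequence number 84400; first data byte = ISN + 1 = 84401.
Segment 1: SEQ = 84401, len = 832 B, covers [84401, 85232]
Segment 2: SEQ = 85233, len = 1157 B, covers [85233, 86389] [LOST]
Segment 3: SEQ = 86390, len = 422 B, covers [86390, 86811]
In-order data received: bytes [84401, 85232] (segments 1..1).
Segment 2 missing -> gap begins at byte 85233; later segments buffered out of order.
Cumulative ACK = next expected in-order byte = 84401 + 832 = 85233

85233


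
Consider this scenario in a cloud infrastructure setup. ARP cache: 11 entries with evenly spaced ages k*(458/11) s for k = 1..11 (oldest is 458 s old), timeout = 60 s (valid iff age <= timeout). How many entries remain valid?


Ages are k * 458/11 s for k = 1..11 (spacing = 41.6364 s).
Entry k is valid iff k * 458/11 <= 60 iff k <= 11 * 60 / 458 = 1.4410
n_valid = floor(1.4410) = 1
(n_stale = 11 - 1 = 10)

1


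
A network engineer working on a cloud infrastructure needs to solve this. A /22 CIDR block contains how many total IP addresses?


Given: CIDR prefix /22
Host bits = 32 - 22 = 10
Total addresses = 2^10 = 1024

1024


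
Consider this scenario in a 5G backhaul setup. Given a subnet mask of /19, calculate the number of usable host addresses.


Given: subnet mask /19
Host bits = 32 - 19 = 13
Total addresses = 2^13 = 8192
Usable hosts = 8192 - 2 (network + broadcast) = 8190

8190


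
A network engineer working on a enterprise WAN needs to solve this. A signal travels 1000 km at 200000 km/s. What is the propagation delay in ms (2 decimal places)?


Given: distance = 1000 km, speed = 200000 km/s
Delay = distance / speed = 1000 / 200000 seconds
Delay in ms = 1000 * 1000 / 200000
Delay = 5.0000 ms
Rounded to 2 dp = 5.00 ms

5.00


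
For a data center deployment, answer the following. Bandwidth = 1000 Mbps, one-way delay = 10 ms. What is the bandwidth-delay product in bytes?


Given: bandwidth = 1000 Mbps, delay = 10 ms
BDP in bits = 1000 * 10^6 * 10 / 1000
BDP in bits = 10000000
BDP in bytes = 10000000 / 8 = 1250000

1250000


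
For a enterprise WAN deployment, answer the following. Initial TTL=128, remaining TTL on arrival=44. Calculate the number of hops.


Given: initial TTL = 128, received TTL = 44
Hops = initial TTL - received TTL
Hops = 128 - 44 = 84

84


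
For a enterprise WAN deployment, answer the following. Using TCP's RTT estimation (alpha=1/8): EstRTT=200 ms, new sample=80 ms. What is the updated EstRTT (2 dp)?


Given: EstRTT = 200 ms, SampleRTT = 80 ms, alpha = 1/8
New EstRTT = (1 - alpha) * EstRTT + alpha * SampleRTT
(7/8) * 200 = 175
(1/8) * 80 = 10
New EstRTT = 175 + 10 = 185 ms -> 185.00 ms (2 dp)

185.00


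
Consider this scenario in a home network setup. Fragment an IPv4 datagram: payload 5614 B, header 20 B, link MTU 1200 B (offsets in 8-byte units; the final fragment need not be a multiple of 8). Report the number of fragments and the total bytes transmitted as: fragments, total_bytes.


Max data per non-final fragment = floor((MTU - header)/8)*8 = floor((1200 - 20)/8)*8 = floor(1180/8)*8 = 1176 B
Final fragment needs no 8-byte alignment: it can carry up to MTU - header = 1180 B
Non-final fragments needed = ceil((payload - 1180) / 1176) = ceil(4434/1176) = ceil(3.7704) = 4
Number of fragments = 4 + 1 = 5
Fragment sizes (data): 4 * 1176 B + 910 B (last, 910 <= 1180 OK)
Total bytes sent = payload + n_frags * header = 5614 + 5*20 = 5614 + 100 = 5714 B

5, 5714


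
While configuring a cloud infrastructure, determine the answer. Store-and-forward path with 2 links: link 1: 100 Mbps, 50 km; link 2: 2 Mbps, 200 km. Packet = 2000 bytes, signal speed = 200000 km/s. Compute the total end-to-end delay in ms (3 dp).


Packet = 2000 bytes = 16000 bits. Store-and-forward: sum (t_trans + t_prop) per link.
Link 1: t_trans = 16000/(100*10^6) s = 0.1600 ms; t_prop = 50/200000 s = 0.2500 ms; subtotal = 0.4100 ms
Link 2: t_trans = 16000/(2*10^6) s = 8.0000 ms; t_prop = 200/200000 s = 1.0000 ms; subtotal = 9.0000 ms
End-to-end = 0.4100 + 9.0000 = 9.4100 ms -> 9.410 ms (3 dp)

9.410


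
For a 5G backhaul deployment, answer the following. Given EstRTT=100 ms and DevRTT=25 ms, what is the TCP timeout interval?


Given: EstRTT = 100 ms, DevRTT = 25 ms
Timeout = EstRTT + 4 * DevRTT
4 * DevRTT = 4 * 25 = 100
Timeout = 100 + 100 = 200 ms

200


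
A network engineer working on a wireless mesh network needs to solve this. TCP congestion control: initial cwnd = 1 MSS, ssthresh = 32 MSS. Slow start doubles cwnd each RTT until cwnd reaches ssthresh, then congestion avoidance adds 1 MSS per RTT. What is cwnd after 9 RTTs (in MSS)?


RTT 0: cwnd = 1 MSS (initial)
RTT 1: cwnd = 2 MSS (slow start, doubled)
RTT 2: cwnd = 4 MSS (slow start, doubled)
RTT 3: cwnd = 8 MSS (slow start, doubled)
RTT 4: cwnd = 16 MSS (slow start, doubled)
RTT 5: cwnd = 32 MSS (slow start, doubled)
RTT 6: cwnd = 33 MSS (congestion avoidance, +1)
RTT 7: cwnd = 34 MSS (congestion avoidance, +1)
RTT 8: cwnd = 35 MSS (congestion avoidance, +1)
RTT 9: cwnd = 36 MSS (congestion avoidance, +1)

36


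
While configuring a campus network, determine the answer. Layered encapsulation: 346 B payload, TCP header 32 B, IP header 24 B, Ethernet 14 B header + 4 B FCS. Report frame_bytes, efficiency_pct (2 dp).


TCP segment = 346 + 32 = 378 B
IP packet = 378 + 24 = 402 B
Ethernet frame = 402 + 14 + 4 = 420 B
Efficiency = app / frame = 346 / 420 = 0.823810 = 82.3810% -> 82.38% (2 dp)

420, 82.38


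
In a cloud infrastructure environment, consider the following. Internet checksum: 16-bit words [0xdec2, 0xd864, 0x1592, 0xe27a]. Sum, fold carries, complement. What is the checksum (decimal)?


Given words: [0xdec2, 0xd864, 0x1592, 0xe27a]
Step 1: Sum all words
Raw sum = 57026 + 55396 + 5522 + 57978 = 175922
Step 2: Fold carry: (44850 + 2) = 44852
One's complement = ~44852 & 0xFFFF = 20683

20683


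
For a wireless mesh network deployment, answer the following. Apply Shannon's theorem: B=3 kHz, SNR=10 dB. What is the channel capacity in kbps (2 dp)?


Given: B = 3 kHz, SNR = 10 dB
SNR linear = 10^(10/10) = 10
1 + SNR = 11
log2(11) = 3.4594316186
C = 3 * 1000 * 3.4594316186 = 10378.2949 bps
C = 10.378295 kbps -> 10.38 kbps (2 dp)

10.38


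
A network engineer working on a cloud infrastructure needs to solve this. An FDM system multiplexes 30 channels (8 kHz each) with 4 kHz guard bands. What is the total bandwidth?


Given: 30 channels, 8 kHz each, guard = 4 kHz
Channel bandwidth = 30 * 8 = 240 kHz
Guard bands = 29 gaps * 4 kHz = 116 kHz
Total = 240 + 116 = 356 kHz

356


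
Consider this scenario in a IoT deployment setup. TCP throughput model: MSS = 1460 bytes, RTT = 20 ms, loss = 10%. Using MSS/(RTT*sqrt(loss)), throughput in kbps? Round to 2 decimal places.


Given: MSS = 1460 bytes, RTT = 20 ms, loss = 10%
RTT in seconds = 20 / 1000 = 0.02
Loss rate = 10% = 0.1
sqrt(loss) = sqrt(0.1) = 0.316227766017
Throughput (bytes/s) = 1460 / (0.02 * 0.316227766017) = 230846.2692
Throughput (kbps) = 230846.2692 * 8 / 1000 = 1846.770154 -> 1846.77 kbps (2 dp)

1846.77


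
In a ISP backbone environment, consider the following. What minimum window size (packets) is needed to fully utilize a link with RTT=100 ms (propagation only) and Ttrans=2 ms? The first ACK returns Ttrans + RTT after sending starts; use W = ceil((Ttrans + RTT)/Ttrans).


Given: Ttrans = 2 ms, RTT = 100 ms (= 2 * Tprop, Tprop = 50 ms)
Time until first ACK returns = Ttrans + RTT = 2 + 100 = 102 ms
Need W * Ttrans >= Ttrans + RTT  ->  W >= (Ttrans + RTT) / Ttrans
(Ttrans + RTT) / Ttrans = 102 / 2 = 51
W_min = ceil(51) = 51

51


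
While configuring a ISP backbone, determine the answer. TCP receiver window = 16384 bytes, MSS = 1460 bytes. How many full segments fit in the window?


Given: RWND = 16384 bytes, MSS = 1460 bytes
Full segments = floor(RWND / MSS)
Full segments = floor(16384 / 1460)
Full segments = floor(11.2219) = 11

11


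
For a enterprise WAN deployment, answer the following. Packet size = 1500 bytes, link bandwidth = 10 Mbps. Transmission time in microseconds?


Given: packet = 1500 bytes, bandwidth = 10 Mbps
Packet in bits = 1500 * 8 = 12000 bits
Bandwidth = 10 * 10^6 = 10000000 bps
Time = 12000 / 10000000 seconds
Time in us = 12000 * 10^6 / 10000000 = 1200

1200


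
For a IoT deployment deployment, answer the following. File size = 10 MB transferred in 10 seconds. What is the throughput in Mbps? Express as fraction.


Given: file = 10 MB, time = 10 s
File in Mb = 10 * 8 = 80 Mb
Throughput = 80 / 10 Mbps
Throughput = 8 Mbps

8


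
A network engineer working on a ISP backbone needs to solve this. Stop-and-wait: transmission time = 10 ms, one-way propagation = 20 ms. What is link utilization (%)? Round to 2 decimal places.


Given: Ttrans = 10 ms, Tprop = 20 ms
RTT = 2 * Tprop = 2 * 20 = 40 ms
U = Ttrans / (Ttrans + RTT)
U = 10 / (10 + 40)
U = 10 / 50 = 0.2
U% = 20.00%

20.00


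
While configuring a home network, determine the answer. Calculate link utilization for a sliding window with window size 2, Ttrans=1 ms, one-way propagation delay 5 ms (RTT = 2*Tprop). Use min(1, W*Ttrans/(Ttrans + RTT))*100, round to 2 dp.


Given: W = 2, Ttrans = 1 ms, RTT = 10 ms (= 2 * Tprop, Tprop = 5 ms)
Cycle time = Ttrans + RTT = 1 + 10 = 11 ms (first packet sent until its ACK returns)
W * Ttrans = 2 * 1 = 2 ms of sending per cycle
W * Ttrans / (Ttrans + RTT) = 2 / 11 = 0.181818
U = min(1, 0.181818) = 0.181818
U% = 18.18%

18.18


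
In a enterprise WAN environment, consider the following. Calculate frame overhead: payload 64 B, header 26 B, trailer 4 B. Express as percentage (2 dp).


Given: payload = 64 B, header = 26 B, trailer = 4 B
Overhead bytes = header + trailer = 26 + 4 = 30
Total frame = payload + overhead = 64 + 30 = 94
Overhead % = 30 / 94 * 100 = 31.9149% -> 31.91% (2 dp)

31.91


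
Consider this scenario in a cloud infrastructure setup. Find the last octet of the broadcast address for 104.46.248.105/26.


Given: IP = 104.46.248.105, prefix = /26
Host bits = 32 - 26 = 6
Network last octet = 105 AND mask = 64
Host part size = 2^6 - 1 = 63
Broadcast last octet = 64 OR 63 = 127

127


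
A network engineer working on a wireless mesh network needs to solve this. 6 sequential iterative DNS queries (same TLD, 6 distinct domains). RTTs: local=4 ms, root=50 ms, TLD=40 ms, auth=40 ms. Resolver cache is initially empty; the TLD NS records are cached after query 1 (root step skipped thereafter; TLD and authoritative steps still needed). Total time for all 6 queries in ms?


Lookup 1 (cold cache): local + root + TLD + auth = 4 + 50 + 40 + 40 = 134 ms
Lookups 2..6 (TLD NS cached -> skip root; new domain -> still ask TLD and auth): local + TLD + auth = 4 + 40 + 40 = 84 ms each
Remaining 5 lookups: 5 * 84 = 420 ms
Total = 134 + 420 = 554 ms

554


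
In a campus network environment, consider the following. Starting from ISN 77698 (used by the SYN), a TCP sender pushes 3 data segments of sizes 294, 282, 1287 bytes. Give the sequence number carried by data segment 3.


The SYN occupies sequence number ISN = 77698, so the first data byte is ISN + 1 = 77699.
SEQ of data segment i = (ISN + 1) + sum of payload sizes of segments 1..i-1.
Segment 1: SEQ = 77699, payload = 294 bytes
Segment 2: SEQ = 77993, payload = 282 bytes
Segment 3: SEQ = 78275, payload = 1287 bytes
SEQ of segment 3 = 77699 + 294 + 282 = 78275

78275


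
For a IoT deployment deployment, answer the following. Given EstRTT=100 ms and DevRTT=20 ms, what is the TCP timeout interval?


Given: EstRTT = 100 ms, DevRTT = 20 ms
Timeout = EstRTT + 4 * DevRTT
4 * DevRTT = 4 * 20 = 80
Timeout = 100 + 80 = 180 ms

180


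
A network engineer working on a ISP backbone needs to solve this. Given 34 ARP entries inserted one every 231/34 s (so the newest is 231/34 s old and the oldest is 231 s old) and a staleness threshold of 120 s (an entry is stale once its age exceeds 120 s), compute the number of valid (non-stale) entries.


Ages are k * 231/34 s for k = 1..34 (spacing = 6.7941 s).
Entry k is valid iff k * 231/34 <= 120 iff k <= 34 * 120 / 231 = 17.6623
n_valid = floor(17.6623) = 17
(n_stale = 34 - 17 = 17)

17


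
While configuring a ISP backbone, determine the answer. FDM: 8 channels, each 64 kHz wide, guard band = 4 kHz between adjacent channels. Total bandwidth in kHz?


Given: 8 channels, 64 kHz each, guard = 4 kHz
Channel bandwidth = 8 * 64 = 512 kHz
Guard bands = 7 gaps * 4 kHz = 28 kHz
Total = 512 + 28 = 540 kHz

540


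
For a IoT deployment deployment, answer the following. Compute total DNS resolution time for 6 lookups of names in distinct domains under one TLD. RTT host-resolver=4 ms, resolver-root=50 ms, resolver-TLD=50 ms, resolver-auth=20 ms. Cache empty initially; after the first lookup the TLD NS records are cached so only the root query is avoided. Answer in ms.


Lookup 1 (cold cache): local + root + TLD + auth = 4 + 50 + 50 + 20 = 124 ms
Lookups 2..6 (TLD NS cached -> skip root; new domain -> still ask TLD and auth): local + TLD + auth = 4 + 50 + 20 = 74 ms each
Remaining 5 lookups: 5 * 74 = 370 ms
Total = 124 + 370 = 494 ms

494


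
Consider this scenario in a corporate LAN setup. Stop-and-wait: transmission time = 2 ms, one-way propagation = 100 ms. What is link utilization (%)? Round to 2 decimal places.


Given: Ttrans = 2 ms, Tprop = 100 ms
RTT = 2 * Tprop = 2 * 100 = 200 ms
U = Ttrans / (Ttrans + RTT)
U = 2 / (2 + 200)
U = 2 / 202 = 0.009901
U% = 0.99%

0.99
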